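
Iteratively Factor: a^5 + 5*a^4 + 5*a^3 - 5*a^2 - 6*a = (a + 3)*(a^4 + 2*a^3 - a^2 - 2*a) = (a + 1)*(a + 3)*(a^3 + a^2 - 2*a) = a*(a + 1)*(a + 3)*(a^2 + a - 2) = a*(a - 1)*(a + 1)*(a + 3)*(a + 2)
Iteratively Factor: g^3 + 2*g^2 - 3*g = (g)*(g^2 + 2*g - 3) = g*(g + 3)*(g - 1)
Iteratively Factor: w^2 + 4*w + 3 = (w + 3)*(w + 1)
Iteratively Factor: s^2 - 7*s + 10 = (s - 2)*(s - 5)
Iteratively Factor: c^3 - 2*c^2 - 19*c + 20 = (c + 4)*(c^2 - 6*c + 5) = (c - 5)*(c + 4)*(c - 1)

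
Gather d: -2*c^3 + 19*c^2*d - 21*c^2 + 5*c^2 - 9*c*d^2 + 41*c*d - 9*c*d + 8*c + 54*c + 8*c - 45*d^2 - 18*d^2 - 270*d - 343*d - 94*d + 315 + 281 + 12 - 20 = -2*c^3 - 16*c^2 + 70*c + d^2*(-9*c - 63) + d*(19*c^2 + 32*c - 707) + 588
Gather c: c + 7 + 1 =c + 8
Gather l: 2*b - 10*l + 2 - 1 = 2*b - 10*l + 1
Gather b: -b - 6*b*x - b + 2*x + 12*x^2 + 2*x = b*(-6*x - 2) + 12*x^2 + 4*x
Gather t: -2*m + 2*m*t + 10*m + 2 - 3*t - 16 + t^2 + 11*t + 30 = 8*m + t^2 + t*(2*m + 8) + 16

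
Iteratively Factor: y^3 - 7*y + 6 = (y - 2)*(y^2 + 2*y - 3) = (y - 2)*(y - 1)*(y + 3)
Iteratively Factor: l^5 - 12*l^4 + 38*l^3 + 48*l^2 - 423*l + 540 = (l - 3)*(l^4 - 9*l^3 + 11*l^2 + 81*l - 180) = (l - 5)*(l - 3)*(l^3 - 4*l^2 - 9*l + 36) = (l - 5)*(l - 3)*(l + 3)*(l^2 - 7*l + 12) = (l - 5)*(l - 3)^2*(l + 3)*(l - 4)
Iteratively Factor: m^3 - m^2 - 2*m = (m - 2)*(m^2 + m) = m*(m - 2)*(m + 1)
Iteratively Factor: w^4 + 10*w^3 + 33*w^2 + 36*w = (w)*(w^3 + 10*w^2 + 33*w + 36) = w*(w + 3)*(w^2 + 7*w + 12) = w*(w + 3)*(w + 4)*(w + 3)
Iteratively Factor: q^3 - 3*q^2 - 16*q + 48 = (q - 4)*(q^2 + q - 12) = (q - 4)*(q - 3)*(q + 4)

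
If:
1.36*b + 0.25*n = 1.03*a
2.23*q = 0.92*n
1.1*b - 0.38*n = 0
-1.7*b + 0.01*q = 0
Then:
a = 0.00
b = 0.00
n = 0.00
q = 0.00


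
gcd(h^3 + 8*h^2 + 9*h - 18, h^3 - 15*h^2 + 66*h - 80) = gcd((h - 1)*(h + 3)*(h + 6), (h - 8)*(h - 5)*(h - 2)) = 1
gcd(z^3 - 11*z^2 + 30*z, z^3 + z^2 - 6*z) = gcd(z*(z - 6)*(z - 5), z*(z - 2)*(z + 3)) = z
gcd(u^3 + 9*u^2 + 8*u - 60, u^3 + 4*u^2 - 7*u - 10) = u^2 + 3*u - 10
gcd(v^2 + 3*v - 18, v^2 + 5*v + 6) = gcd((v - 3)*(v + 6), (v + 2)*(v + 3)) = 1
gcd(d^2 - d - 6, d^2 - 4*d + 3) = d - 3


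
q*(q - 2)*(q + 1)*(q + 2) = q^4 + q^3 - 4*q^2 - 4*q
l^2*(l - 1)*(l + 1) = l^4 - l^2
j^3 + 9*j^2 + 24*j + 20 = (j + 2)^2*(j + 5)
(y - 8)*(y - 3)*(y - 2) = y^3 - 13*y^2 + 46*y - 48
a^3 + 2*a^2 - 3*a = a*(a - 1)*(a + 3)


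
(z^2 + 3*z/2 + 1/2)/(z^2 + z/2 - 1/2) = (2*z + 1)/(2*z - 1)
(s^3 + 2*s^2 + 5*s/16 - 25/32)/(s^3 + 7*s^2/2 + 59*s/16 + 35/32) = (8*s^2 + 6*s - 5)/(8*s^2 + 18*s + 7)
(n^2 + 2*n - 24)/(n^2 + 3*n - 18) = (n - 4)/(n - 3)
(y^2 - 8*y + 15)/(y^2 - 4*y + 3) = (y - 5)/(y - 1)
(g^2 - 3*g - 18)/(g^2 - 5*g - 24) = (g - 6)/(g - 8)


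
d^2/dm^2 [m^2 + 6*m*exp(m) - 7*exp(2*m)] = 6*m*exp(m) - 28*exp(2*m) + 12*exp(m) + 2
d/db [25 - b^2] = -2*b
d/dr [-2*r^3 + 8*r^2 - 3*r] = -6*r^2 + 16*r - 3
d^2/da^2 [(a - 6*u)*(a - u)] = 2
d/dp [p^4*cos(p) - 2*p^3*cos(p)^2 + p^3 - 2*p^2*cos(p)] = p*(-p^3*sin(p) + 2*p^2*sin(2*p) + 4*p^2*cos(p) + 2*p*sin(p) - 3*p*cos(2*p) - 4*cos(p))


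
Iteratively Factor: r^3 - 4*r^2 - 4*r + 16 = (r - 4)*(r^2 - 4) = (r - 4)*(r - 2)*(r + 2)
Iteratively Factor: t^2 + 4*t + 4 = (t + 2)*(t + 2)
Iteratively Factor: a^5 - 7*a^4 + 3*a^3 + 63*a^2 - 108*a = (a + 3)*(a^4 - 10*a^3 + 33*a^2 - 36*a) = (a - 3)*(a + 3)*(a^3 - 7*a^2 + 12*a) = (a - 3)^2*(a + 3)*(a^2 - 4*a) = a*(a - 3)^2*(a + 3)*(a - 4)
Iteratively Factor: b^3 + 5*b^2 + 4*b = (b)*(b^2 + 5*b + 4) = b*(b + 1)*(b + 4)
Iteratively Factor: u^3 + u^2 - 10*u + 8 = (u - 2)*(u^2 + 3*u - 4) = (u - 2)*(u + 4)*(u - 1)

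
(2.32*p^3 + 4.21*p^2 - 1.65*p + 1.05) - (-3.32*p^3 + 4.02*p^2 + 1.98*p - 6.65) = 5.64*p^3 + 0.19*p^2 - 3.63*p + 7.7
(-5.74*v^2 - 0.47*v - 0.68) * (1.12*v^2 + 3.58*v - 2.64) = -6.4288*v^4 - 21.0756*v^3 + 12.7094*v^2 - 1.1936*v + 1.7952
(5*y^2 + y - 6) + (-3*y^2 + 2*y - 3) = 2*y^2 + 3*y - 9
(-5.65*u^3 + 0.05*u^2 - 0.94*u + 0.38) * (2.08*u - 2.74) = -11.752*u^4 + 15.585*u^3 - 2.0922*u^2 + 3.366*u - 1.0412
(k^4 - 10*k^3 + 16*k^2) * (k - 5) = k^5 - 15*k^4 + 66*k^3 - 80*k^2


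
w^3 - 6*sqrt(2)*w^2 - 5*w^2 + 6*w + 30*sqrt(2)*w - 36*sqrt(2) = (w - 3)*(w - 2)*(w - 6*sqrt(2))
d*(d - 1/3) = d^2 - d/3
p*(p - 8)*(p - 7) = p^3 - 15*p^2 + 56*p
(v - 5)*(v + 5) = v^2 - 25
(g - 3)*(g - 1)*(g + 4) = g^3 - 13*g + 12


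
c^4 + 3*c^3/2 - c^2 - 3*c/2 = c*(c - 1)*(c + 1)*(c + 3/2)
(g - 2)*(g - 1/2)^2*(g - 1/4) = g^4 - 13*g^3/4 + 3*g^2 - 17*g/16 + 1/8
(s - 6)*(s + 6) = s^2 - 36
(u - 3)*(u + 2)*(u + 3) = u^3 + 2*u^2 - 9*u - 18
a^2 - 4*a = a*(a - 4)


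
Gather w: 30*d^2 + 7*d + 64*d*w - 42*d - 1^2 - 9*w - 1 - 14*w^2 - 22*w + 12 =30*d^2 - 35*d - 14*w^2 + w*(64*d - 31) + 10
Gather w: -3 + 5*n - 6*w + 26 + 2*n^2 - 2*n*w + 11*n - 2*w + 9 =2*n^2 + 16*n + w*(-2*n - 8) + 32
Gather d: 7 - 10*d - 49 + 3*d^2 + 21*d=3*d^2 + 11*d - 42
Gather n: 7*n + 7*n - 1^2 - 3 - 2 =14*n - 6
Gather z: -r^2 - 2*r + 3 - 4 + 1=-r^2 - 2*r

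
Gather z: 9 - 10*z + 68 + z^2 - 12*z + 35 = z^2 - 22*z + 112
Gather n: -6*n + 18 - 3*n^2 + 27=-3*n^2 - 6*n + 45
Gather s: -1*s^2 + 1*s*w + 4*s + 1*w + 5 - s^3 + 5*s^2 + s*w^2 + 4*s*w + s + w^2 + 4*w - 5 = -s^3 + 4*s^2 + s*(w^2 + 5*w + 5) + w^2 + 5*w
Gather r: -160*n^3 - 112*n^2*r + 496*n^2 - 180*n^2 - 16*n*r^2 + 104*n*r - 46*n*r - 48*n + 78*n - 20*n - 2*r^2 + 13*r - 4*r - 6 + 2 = -160*n^3 + 316*n^2 + 10*n + r^2*(-16*n - 2) + r*(-112*n^2 + 58*n + 9) - 4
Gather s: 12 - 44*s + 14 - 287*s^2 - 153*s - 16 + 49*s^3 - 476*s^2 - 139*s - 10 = 49*s^3 - 763*s^2 - 336*s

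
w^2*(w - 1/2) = w^3 - w^2/2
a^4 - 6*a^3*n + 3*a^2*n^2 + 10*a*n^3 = a*(a - 5*n)*(a - 2*n)*(a + n)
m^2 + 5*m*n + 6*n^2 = (m + 2*n)*(m + 3*n)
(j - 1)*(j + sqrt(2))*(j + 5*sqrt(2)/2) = j^3 - j^2 + 7*sqrt(2)*j^2/2 - 7*sqrt(2)*j/2 + 5*j - 5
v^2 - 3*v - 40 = (v - 8)*(v + 5)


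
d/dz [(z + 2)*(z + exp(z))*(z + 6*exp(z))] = (z + 2)*(z + exp(z))*(6*exp(z) + 1) + (z + 2)*(z + 6*exp(z))*(exp(z) + 1) + (z + exp(z))*(z + 6*exp(z))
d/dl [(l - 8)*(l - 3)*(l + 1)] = 3*l^2 - 20*l + 13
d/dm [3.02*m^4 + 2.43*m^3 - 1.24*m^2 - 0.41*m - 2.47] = 12.08*m^3 + 7.29*m^2 - 2.48*m - 0.41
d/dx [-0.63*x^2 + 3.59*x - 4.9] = 3.59 - 1.26*x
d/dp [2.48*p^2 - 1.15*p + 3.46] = 4.96*p - 1.15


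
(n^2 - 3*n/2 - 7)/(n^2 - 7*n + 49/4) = 2*(n + 2)/(2*n - 7)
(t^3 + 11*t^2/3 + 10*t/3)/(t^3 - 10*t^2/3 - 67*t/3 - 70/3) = t/(t - 7)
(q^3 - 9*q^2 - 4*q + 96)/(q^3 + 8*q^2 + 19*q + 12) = (q^2 - 12*q + 32)/(q^2 + 5*q + 4)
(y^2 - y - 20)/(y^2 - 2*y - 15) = (y + 4)/(y + 3)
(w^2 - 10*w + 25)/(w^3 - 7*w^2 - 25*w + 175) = (w - 5)/(w^2 - 2*w - 35)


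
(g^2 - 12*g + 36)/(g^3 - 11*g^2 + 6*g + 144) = (g - 6)/(g^2 - 5*g - 24)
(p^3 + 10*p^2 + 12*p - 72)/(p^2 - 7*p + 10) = (p^2 + 12*p + 36)/(p - 5)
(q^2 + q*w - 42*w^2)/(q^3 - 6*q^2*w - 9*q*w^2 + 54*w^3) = (q + 7*w)/(q^2 - 9*w^2)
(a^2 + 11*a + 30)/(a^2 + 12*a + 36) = (a + 5)/(a + 6)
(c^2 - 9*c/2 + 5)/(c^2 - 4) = (c - 5/2)/(c + 2)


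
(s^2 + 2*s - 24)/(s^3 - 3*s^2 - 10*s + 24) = (s + 6)/(s^2 + s - 6)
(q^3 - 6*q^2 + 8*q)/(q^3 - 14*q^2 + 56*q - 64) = q/(q - 8)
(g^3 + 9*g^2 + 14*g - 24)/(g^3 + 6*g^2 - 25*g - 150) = (g^2 + 3*g - 4)/(g^2 - 25)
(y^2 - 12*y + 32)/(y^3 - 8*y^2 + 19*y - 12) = (y - 8)/(y^2 - 4*y + 3)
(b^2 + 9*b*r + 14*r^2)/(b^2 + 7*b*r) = (b + 2*r)/b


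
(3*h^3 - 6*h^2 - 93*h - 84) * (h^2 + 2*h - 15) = 3*h^5 - 150*h^3 - 180*h^2 + 1227*h + 1260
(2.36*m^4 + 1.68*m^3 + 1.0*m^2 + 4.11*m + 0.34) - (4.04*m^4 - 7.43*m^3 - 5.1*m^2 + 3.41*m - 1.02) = -1.68*m^4 + 9.11*m^3 + 6.1*m^2 + 0.7*m + 1.36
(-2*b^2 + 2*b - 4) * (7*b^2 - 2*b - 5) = -14*b^4 + 18*b^3 - 22*b^2 - 2*b + 20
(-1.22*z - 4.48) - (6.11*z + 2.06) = -7.33*z - 6.54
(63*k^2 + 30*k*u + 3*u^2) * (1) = 63*k^2 + 30*k*u + 3*u^2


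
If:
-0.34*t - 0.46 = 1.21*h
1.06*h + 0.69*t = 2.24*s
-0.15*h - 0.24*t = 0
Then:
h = -0.46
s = -0.13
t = 0.29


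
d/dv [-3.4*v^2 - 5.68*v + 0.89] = -6.8*v - 5.68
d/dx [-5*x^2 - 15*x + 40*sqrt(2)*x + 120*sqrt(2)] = -10*x - 15 + 40*sqrt(2)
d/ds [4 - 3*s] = -3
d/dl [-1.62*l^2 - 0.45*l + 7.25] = -3.24*l - 0.45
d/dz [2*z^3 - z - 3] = 6*z^2 - 1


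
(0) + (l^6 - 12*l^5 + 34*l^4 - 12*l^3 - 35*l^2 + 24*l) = l^6 - 12*l^5 + 34*l^4 - 12*l^3 - 35*l^2 + 24*l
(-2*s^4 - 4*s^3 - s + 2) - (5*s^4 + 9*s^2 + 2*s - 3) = -7*s^4 - 4*s^3 - 9*s^2 - 3*s + 5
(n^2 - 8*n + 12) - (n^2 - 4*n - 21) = 33 - 4*n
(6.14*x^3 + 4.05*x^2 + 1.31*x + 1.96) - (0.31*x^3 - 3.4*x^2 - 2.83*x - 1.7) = 5.83*x^3 + 7.45*x^2 + 4.14*x + 3.66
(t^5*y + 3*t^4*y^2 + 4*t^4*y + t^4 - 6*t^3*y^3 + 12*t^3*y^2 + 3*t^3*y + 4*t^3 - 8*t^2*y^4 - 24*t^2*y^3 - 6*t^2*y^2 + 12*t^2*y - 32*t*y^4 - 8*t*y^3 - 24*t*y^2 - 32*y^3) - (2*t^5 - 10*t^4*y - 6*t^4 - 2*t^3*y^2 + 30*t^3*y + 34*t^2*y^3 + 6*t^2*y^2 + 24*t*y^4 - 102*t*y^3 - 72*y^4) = t^5*y - 2*t^5 + 3*t^4*y^2 + 14*t^4*y + 7*t^4 - 6*t^3*y^3 + 14*t^3*y^2 - 27*t^3*y + 4*t^3 - 8*t^2*y^4 - 58*t^2*y^3 - 12*t^2*y^2 + 12*t^2*y - 56*t*y^4 + 94*t*y^3 - 24*t*y^2 + 72*y^4 - 32*y^3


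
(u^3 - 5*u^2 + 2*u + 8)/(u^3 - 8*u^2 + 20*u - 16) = (u + 1)/(u - 2)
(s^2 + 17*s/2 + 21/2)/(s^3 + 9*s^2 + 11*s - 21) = (s + 3/2)/(s^2 + 2*s - 3)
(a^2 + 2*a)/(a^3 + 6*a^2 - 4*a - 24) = a/(a^2 + 4*a - 12)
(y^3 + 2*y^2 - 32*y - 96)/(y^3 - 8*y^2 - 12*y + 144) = (y + 4)/(y - 6)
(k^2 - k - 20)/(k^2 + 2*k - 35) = (k + 4)/(k + 7)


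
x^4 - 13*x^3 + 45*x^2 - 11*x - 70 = (x - 7)*(x - 5)*(x - 2)*(x + 1)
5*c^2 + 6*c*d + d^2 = (c + d)*(5*c + d)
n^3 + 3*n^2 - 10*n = n*(n - 2)*(n + 5)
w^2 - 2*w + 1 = (w - 1)^2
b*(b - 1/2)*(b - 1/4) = b^3 - 3*b^2/4 + b/8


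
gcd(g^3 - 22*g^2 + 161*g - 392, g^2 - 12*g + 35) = g - 7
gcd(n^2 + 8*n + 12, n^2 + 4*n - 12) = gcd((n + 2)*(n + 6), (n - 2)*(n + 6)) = n + 6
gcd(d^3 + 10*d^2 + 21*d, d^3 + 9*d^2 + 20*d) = d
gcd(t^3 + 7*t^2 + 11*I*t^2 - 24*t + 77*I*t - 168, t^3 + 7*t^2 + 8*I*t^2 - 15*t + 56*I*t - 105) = t^2 + t*(7 + 3*I) + 21*I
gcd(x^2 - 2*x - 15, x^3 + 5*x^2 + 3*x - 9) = x + 3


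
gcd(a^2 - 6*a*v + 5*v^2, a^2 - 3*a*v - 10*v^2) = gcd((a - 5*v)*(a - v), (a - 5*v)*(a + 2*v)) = -a + 5*v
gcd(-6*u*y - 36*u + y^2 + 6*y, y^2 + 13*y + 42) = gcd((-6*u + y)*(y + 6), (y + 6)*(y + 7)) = y + 6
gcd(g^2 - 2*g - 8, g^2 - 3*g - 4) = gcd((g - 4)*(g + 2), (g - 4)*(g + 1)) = g - 4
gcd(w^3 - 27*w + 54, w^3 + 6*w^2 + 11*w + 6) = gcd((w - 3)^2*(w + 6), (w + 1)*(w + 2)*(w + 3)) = 1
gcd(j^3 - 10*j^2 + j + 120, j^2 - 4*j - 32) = j - 8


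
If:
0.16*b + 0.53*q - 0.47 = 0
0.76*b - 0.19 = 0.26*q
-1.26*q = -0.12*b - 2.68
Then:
No Solution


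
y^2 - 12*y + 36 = (y - 6)^2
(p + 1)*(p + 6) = p^2 + 7*p + 6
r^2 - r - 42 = (r - 7)*(r + 6)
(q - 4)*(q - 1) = q^2 - 5*q + 4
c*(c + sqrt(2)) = c^2 + sqrt(2)*c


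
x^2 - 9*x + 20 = (x - 5)*(x - 4)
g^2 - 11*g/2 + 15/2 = (g - 3)*(g - 5/2)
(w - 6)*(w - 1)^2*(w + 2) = w^4 - 6*w^3 - 3*w^2 + 20*w - 12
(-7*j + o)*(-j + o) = 7*j^2 - 8*j*o + o^2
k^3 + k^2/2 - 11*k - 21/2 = (k - 7/2)*(k + 1)*(k + 3)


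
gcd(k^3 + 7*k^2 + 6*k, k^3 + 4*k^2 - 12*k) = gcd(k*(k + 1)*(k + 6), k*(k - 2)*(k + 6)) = k^2 + 6*k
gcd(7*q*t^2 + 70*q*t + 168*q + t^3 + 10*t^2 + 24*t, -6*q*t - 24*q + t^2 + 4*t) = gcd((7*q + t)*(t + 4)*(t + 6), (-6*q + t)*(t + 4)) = t + 4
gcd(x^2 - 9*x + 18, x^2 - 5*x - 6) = x - 6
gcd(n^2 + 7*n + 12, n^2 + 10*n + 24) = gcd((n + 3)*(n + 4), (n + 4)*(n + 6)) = n + 4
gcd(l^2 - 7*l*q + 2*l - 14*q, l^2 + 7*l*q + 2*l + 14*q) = l + 2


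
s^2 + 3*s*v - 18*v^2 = (s - 3*v)*(s + 6*v)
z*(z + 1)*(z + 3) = z^3 + 4*z^2 + 3*z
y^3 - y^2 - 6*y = y*(y - 3)*(y + 2)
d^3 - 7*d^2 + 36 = (d - 6)*(d - 3)*(d + 2)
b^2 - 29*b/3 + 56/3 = (b - 7)*(b - 8/3)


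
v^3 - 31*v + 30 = (v - 5)*(v - 1)*(v + 6)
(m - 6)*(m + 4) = m^2 - 2*m - 24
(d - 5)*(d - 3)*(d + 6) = d^3 - 2*d^2 - 33*d + 90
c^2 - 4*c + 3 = (c - 3)*(c - 1)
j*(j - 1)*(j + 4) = j^3 + 3*j^2 - 4*j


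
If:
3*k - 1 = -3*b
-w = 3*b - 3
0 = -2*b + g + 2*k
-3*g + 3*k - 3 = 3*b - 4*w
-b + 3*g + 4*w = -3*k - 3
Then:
No Solution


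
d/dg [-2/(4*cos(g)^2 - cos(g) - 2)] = 2*(1 - 8*cos(g))*sin(g)/(cos(g) - 2*cos(2*g))^2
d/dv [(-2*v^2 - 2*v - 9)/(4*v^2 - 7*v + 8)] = (22*v^2 + 40*v - 79)/(16*v^4 - 56*v^3 + 113*v^2 - 112*v + 64)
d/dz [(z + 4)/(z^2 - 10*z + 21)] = (z^2 - 10*z - 2*(z - 5)*(z + 4) + 21)/(z^2 - 10*z + 21)^2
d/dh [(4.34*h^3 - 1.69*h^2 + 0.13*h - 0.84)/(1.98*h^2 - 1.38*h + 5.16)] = (8.5932*h^4 - 11.9784*h^3 + 69.258*h^2 - 14.1144*h - 0.4884)/(3.9204*h^4 - 5.4648*h^3 + 22.338*h^2 - 14.2416*h + 26.6256)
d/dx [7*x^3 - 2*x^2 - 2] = x*(21*x - 4)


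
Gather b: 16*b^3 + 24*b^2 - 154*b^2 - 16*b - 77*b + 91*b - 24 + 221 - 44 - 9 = 16*b^3 - 130*b^2 - 2*b + 144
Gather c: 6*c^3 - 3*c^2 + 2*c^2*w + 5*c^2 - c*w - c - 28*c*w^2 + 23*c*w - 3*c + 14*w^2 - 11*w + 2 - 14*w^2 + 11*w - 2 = 6*c^3 + c^2*(2*w + 2) + c*(-28*w^2 + 22*w - 4)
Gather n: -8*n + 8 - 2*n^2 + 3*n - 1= -2*n^2 - 5*n + 7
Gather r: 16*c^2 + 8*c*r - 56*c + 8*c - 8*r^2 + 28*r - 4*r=16*c^2 - 48*c - 8*r^2 + r*(8*c + 24)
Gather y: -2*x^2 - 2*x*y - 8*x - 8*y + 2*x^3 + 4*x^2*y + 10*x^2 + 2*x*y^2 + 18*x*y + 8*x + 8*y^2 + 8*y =2*x^3 + 8*x^2 + y^2*(2*x + 8) + y*(4*x^2 + 16*x)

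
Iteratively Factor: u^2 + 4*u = (u + 4)*(u)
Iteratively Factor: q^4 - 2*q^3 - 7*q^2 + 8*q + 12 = (q - 3)*(q^3 + q^2 - 4*q - 4) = (q - 3)*(q + 1)*(q^2 - 4) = (q - 3)*(q + 1)*(q + 2)*(q - 2)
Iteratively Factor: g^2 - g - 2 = (g + 1)*(g - 2)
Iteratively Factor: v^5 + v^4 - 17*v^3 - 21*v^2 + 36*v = (v + 3)*(v^4 - 2*v^3 - 11*v^2 + 12*v) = v*(v + 3)*(v^3 - 2*v^2 - 11*v + 12) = v*(v - 4)*(v + 3)*(v^2 + 2*v - 3) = v*(v - 4)*(v + 3)^2*(v - 1)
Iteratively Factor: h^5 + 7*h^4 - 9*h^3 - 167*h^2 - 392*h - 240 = (h + 1)*(h^4 + 6*h^3 - 15*h^2 - 152*h - 240) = (h + 1)*(h + 4)*(h^3 + 2*h^2 - 23*h - 60) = (h + 1)*(h + 4)^2*(h^2 - 2*h - 15) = (h + 1)*(h + 3)*(h + 4)^2*(h - 5)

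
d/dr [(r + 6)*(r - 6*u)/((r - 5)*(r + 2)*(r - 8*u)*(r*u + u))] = (-(r - 5)*(r + 1)*(r + 2)*(r + 6)*(r - 6*u) + 2*(r - 5)*(r + 1)*(r + 2)*(r - 8*u)*(r - 3*u + 3) - (r - 5)*(r + 1)*(r + 6)*(r - 8*u)*(r - 6*u) - (r - 5)*(r + 2)*(r + 6)*(r - 8*u)*(r - 6*u) - (r + 1)*(r + 2)*(r + 6)*(r - 8*u)*(r - 6*u))/(u*(r - 5)^2*(r + 1)^2*(r + 2)^2*(r - 8*u)^2)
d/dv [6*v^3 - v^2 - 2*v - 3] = 18*v^2 - 2*v - 2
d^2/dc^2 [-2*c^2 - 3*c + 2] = -4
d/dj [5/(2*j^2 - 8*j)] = 5*(2 - j)/(j^2*(j - 4)^2)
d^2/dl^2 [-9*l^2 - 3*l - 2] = -18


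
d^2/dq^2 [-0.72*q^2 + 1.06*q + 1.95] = -1.44000000000000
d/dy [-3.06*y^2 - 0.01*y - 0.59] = -6.12*y - 0.01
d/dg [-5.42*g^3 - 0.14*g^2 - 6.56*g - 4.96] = -16.26*g^2 - 0.28*g - 6.56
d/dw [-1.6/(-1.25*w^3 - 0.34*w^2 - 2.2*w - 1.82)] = (-6.0*w^2 - 1.088*w - 3.52)/(1.25*w^3 + 0.34*w^2 + 2.2*w + 1.82)^2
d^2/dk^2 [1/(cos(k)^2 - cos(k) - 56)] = (4*sin(k)^4 - 227*sin(k)^2 - 209*cos(k)/4 - 3*cos(3*k)/4 + 109)/(sin(k)^2 + cos(k) + 55)^3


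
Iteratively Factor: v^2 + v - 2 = (v - 1)*(v + 2)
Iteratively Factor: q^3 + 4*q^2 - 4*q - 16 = (q - 2)*(q^2 + 6*q + 8) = (q - 2)*(q + 4)*(q + 2)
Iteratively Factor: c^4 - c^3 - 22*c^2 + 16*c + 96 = (c + 2)*(c^3 - 3*c^2 - 16*c + 48) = (c - 3)*(c + 2)*(c^2 - 16) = (c - 4)*(c - 3)*(c + 2)*(c + 4)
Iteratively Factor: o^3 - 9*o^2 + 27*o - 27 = (o - 3)*(o^2 - 6*o + 9) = (o - 3)^2*(o - 3)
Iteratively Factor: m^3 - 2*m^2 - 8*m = (m)*(m^2 - 2*m - 8) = m*(m + 2)*(m - 4)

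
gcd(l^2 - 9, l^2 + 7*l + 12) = l + 3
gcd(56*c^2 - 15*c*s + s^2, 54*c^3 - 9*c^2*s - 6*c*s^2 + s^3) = 1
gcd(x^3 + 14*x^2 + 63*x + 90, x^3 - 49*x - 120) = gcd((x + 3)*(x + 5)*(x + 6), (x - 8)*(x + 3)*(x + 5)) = x^2 + 8*x + 15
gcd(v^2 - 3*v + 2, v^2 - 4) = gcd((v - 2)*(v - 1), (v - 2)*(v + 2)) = v - 2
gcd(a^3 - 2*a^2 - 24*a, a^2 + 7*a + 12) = a + 4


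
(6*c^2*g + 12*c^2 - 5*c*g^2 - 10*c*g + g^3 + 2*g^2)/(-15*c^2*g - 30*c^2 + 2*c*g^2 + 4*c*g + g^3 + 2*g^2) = (-2*c + g)/(5*c + g)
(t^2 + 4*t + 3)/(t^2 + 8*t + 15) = (t + 1)/(t + 5)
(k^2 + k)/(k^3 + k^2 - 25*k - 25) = k/(k^2 - 25)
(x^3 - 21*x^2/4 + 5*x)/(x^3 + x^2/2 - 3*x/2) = (4*x^2 - 21*x + 20)/(2*(2*x^2 + x - 3))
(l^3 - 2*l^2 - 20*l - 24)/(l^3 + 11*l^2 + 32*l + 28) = (l - 6)/(l + 7)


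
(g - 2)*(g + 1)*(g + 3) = g^3 + 2*g^2 - 5*g - 6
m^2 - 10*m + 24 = (m - 6)*(m - 4)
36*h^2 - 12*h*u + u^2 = (-6*h + u)^2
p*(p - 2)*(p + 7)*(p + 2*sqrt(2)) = p^4 + 2*sqrt(2)*p^3 + 5*p^3 - 14*p^2 + 10*sqrt(2)*p^2 - 28*sqrt(2)*p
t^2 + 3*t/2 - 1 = (t - 1/2)*(t + 2)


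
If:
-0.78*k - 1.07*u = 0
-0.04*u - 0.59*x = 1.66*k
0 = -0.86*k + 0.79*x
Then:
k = 0.00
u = 0.00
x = 0.00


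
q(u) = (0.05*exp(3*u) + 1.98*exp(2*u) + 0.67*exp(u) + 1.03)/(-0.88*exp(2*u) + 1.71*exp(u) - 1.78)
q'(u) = (1.76*exp(2*u) - 1.71*exp(u))*(0.05*exp(3*u) + 1.98*exp(2*u) + 0.67*exp(u) + 1.03)/(-0.88*exp(2*u) + 1.71*exp(u) - 1.78)^2 + (0.15*exp(3*u) + 3.96*exp(2*u) + 0.67*exp(u))/(-0.88*exp(2*u) + 1.71*exp(u) - 1.78)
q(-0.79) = -1.47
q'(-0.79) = -1.47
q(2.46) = -3.52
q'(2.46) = -0.12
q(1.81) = -3.74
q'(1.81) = 0.85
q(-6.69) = -0.58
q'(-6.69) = -0.00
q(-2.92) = -0.63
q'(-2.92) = -0.06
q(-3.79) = -0.60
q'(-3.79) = -0.02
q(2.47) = -3.52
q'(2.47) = -0.13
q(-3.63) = -0.60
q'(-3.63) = -0.03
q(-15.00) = -0.58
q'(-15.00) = 0.00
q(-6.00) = -0.58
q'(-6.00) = 0.00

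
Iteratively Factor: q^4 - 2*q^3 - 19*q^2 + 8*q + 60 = (q + 3)*(q^3 - 5*q^2 - 4*q + 20) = (q - 5)*(q + 3)*(q^2 - 4) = (q - 5)*(q - 2)*(q + 3)*(q + 2)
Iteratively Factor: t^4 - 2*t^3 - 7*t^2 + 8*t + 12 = (t - 2)*(t^3 - 7*t - 6) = (t - 2)*(t + 1)*(t^2 - t - 6) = (t - 3)*(t - 2)*(t + 1)*(t + 2)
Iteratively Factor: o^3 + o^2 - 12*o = (o)*(o^2 + o - 12) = o*(o - 3)*(o + 4)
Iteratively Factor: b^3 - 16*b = (b - 4)*(b^2 + 4*b) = (b - 4)*(b + 4)*(b)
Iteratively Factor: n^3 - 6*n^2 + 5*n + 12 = (n - 4)*(n^2 - 2*n - 3) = (n - 4)*(n - 3)*(n + 1)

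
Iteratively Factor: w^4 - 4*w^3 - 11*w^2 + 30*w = (w - 2)*(w^3 - 2*w^2 - 15*w) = (w - 2)*(w + 3)*(w^2 - 5*w) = w*(w - 2)*(w + 3)*(w - 5)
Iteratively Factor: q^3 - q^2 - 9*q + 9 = (q - 1)*(q^2 - 9) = (q - 1)*(q + 3)*(q - 3)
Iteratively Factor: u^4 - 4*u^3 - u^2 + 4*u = (u)*(u^3 - 4*u^2 - u + 4) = u*(u - 1)*(u^2 - 3*u - 4) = u*(u - 1)*(u + 1)*(u - 4)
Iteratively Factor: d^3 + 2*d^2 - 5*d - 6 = (d - 2)*(d^2 + 4*d + 3) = (d - 2)*(d + 1)*(d + 3)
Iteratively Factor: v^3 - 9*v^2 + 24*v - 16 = (v - 4)*(v^2 - 5*v + 4) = (v - 4)^2*(v - 1)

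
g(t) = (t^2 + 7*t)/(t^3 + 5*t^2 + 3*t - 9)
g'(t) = (2*t + 7)/(t^3 + 5*t^2 + 3*t - 9) + (t^2 + 7*t)*(-3*t^2 - 10*t - 3)/(t^3 + 5*t^2 + 3*t - 9)^2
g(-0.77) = 0.54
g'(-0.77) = -0.80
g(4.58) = 0.26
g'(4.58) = -0.06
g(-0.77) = 0.54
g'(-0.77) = -0.80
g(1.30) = 1.95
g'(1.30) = -5.66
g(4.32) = 0.27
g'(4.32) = -0.07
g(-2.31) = 6.87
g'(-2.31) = -19.36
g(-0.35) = 0.25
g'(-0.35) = -0.67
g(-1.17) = 0.94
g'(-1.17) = -1.23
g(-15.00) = -0.05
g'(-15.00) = 0.00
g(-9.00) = -0.05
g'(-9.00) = 0.01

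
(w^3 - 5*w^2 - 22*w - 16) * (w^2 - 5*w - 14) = w^5 - 10*w^4 - 11*w^3 + 164*w^2 + 388*w + 224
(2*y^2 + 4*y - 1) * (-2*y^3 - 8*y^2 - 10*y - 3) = -4*y^5 - 24*y^4 - 50*y^3 - 38*y^2 - 2*y + 3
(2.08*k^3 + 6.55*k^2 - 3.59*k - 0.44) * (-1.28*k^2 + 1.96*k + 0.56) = -2.6624*k^5 - 4.3072*k^4 + 18.598*k^3 - 2.8052*k^2 - 2.8728*k - 0.2464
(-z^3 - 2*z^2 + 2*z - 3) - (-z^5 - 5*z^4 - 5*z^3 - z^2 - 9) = z^5 + 5*z^4 + 4*z^3 - z^2 + 2*z + 6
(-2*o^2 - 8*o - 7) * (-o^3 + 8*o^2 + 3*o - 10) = 2*o^5 - 8*o^4 - 63*o^3 - 60*o^2 + 59*o + 70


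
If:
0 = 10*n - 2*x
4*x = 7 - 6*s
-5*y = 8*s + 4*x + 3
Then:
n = 3*y/4 + 37/20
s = -5*y/2 - 5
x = 15*y/4 + 37/4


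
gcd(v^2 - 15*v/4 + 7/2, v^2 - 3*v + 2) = v - 2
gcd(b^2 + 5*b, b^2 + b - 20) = b + 5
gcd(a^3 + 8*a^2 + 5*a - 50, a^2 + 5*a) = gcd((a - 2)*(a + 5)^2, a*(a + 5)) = a + 5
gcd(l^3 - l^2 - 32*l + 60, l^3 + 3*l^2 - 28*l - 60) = l^2 + l - 30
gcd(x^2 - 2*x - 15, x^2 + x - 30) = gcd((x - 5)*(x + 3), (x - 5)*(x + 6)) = x - 5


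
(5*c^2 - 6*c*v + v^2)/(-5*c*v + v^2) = (-c + v)/v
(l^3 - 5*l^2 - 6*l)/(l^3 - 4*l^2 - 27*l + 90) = l*(l + 1)/(l^2 + 2*l - 15)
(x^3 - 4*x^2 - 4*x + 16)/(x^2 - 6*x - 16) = (x^2 - 6*x + 8)/(x - 8)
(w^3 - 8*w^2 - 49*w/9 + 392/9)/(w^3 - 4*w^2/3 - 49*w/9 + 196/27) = 3*(w - 8)/(3*w - 4)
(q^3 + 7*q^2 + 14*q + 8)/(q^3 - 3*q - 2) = (q^2 + 6*q + 8)/(q^2 - q - 2)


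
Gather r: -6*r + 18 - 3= 15 - 6*r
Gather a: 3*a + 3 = 3*a + 3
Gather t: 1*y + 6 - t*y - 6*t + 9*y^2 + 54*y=t*(-y - 6) + 9*y^2 + 55*y + 6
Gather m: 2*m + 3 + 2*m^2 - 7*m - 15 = 2*m^2 - 5*m - 12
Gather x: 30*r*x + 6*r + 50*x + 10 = 6*r + x*(30*r + 50) + 10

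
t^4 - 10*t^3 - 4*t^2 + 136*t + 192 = (t - 8)*(t - 6)*(t + 2)^2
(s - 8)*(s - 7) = s^2 - 15*s + 56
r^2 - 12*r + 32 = (r - 8)*(r - 4)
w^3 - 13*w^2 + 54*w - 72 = (w - 6)*(w - 4)*(w - 3)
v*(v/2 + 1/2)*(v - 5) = v^3/2 - 2*v^2 - 5*v/2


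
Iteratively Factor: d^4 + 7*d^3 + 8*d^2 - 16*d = (d + 4)*(d^3 + 3*d^2 - 4*d) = (d - 1)*(d + 4)*(d^2 + 4*d) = d*(d - 1)*(d + 4)*(d + 4)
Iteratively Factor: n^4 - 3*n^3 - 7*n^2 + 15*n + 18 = (n + 2)*(n^3 - 5*n^2 + 3*n + 9) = (n - 3)*(n + 2)*(n^2 - 2*n - 3) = (n - 3)^2*(n + 2)*(n + 1)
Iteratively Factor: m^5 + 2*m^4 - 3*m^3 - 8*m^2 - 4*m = (m - 2)*(m^4 + 4*m^3 + 5*m^2 + 2*m) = (m - 2)*(m + 1)*(m^3 + 3*m^2 + 2*m) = m*(m - 2)*(m + 1)*(m^2 + 3*m + 2) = m*(m - 2)*(m + 1)*(m + 2)*(m + 1)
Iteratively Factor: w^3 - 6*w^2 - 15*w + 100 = (w - 5)*(w^2 - w - 20) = (w - 5)^2*(w + 4)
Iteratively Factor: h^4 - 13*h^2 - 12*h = (h + 3)*(h^3 - 3*h^2 - 4*h) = (h + 1)*(h + 3)*(h^2 - 4*h) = h*(h + 1)*(h + 3)*(h - 4)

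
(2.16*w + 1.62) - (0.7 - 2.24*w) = 4.4*w + 0.92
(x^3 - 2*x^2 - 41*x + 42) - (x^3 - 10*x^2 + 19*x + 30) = 8*x^2 - 60*x + 12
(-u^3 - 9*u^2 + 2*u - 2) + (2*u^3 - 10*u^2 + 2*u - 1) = u^3 - 19*u^2 + 4*u - 3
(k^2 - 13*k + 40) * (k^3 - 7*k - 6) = k^5 - 13*k^4 + 33*k^3 + 85*k^2 - 202*k - 240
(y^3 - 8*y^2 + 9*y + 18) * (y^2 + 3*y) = y^5 - 5*y^4 - 15*y^3 + 45*y^2 + 54*y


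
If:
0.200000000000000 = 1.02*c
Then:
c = 0.20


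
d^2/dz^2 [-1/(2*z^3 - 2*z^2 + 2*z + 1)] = 4*((3*z - 1)*(2*z^3 - 2*z^2 + 2*z + 1) - 2*(3*z^2 - 2*z + 1)^2)/(2*z^3 - 2*z^2 + 2*z + 1)^3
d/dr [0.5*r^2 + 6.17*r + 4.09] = 1.0*r + 6.17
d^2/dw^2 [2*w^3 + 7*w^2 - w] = 12*w + 14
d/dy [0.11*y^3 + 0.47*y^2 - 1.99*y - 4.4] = 0.33*y^2 + 0.94*y - 1.99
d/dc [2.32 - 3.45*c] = -3.45000000000000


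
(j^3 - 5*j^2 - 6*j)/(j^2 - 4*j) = (j^2 - 5*j - 6)/(j - 4)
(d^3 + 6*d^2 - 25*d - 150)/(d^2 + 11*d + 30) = d - 5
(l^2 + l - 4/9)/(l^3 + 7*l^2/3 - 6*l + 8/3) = (9*l^2 + 9*l - 4)/(3*(3*l^3 + 7*l^2 - 18*l + 8))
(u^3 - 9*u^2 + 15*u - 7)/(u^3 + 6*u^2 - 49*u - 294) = (u^2 - 2*u + 1)/(u^2 + 13*u + 42)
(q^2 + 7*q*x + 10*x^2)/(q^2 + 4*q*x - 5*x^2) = (-q - 2*x)/(-q + x)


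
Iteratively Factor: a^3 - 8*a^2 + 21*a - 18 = (a - 3)*(a^2 - 5*a + 6) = (a - 3)^2*(a - 2)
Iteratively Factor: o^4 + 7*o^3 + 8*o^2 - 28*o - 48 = (o + 4)*(o^3 + 3*o^2 - 4*o - 12) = (o + 2)*(o + 4)*(o^2 + o - 6) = (o + 2)*(o + 3)*(o + 4)*(o - 2)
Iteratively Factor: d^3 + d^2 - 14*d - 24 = (d + 2)*(d^2 - d - 12) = (d - 4)*(d + 2)*(d + 3)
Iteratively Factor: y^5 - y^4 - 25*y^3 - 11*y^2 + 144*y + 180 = (y - 5)*(y^4 + 4*y^3 - 5*y^2 - 36*y - 36) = (y - 5)*(y - 3)*(y^3 + 7*y^2 + 16*y + 12) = (y - 5)*(y - 3)*(y + 2)*(y^2 + 5*y + 6) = (y - 5)*(y - 3)*(y + 2)*(y + 3)*(y + 2)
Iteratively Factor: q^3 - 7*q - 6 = (q + 1)*(q^2 - q - 6) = (q + 1)*(q + 2)*(q - 3)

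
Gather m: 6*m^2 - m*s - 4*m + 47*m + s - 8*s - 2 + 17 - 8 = 6*m^2 + m*(43 - s) - 7*s + 7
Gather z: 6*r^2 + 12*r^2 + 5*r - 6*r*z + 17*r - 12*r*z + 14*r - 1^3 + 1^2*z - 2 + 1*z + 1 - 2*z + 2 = 18*r^2 - 18*r*z + 36*r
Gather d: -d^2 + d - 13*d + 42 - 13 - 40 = -d^2 - 12*d - 11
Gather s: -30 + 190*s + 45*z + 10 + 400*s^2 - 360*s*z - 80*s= 400*s^2 + s*(110 - 360*z) + 45*z - 20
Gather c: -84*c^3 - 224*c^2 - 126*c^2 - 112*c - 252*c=-84*c^3 - 350*c^2 - 364*c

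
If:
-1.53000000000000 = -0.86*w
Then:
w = 1.78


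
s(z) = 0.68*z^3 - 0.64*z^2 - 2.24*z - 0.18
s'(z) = 2.04*z^2 - 1.28*z - 2.24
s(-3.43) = -27.47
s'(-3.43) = 26.15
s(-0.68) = 0.83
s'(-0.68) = -0.43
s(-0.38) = 0.54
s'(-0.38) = -1.46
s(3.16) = 7.81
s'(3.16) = 14.09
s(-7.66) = -326.20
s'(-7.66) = 127.26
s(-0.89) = 0.83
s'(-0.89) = 0.52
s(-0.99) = 0.75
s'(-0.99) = 1.03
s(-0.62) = 0.80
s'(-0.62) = -0.66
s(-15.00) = -2405.58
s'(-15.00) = 475.96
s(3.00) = 5.70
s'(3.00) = 12.28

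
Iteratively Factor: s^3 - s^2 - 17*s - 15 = (s + 3)*(s^2 - 4*s - 5) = (s + 1)*(s + 3)*(s - 5)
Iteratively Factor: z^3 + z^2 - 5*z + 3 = (z - 1)*(z^2 + 2*z - 3) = (z - 1)*(z + 3)*(z - 1)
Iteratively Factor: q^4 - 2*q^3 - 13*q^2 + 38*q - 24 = (q - 1)*(q^3 - q^2 - 14*q + 24) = (q - 2)*(q - 1)*(q^2 + q - 12) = (q - 3)*(q - 2)*(q - 1)*(q + 4)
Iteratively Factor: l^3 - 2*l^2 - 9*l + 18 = (l + 3)*(l^2 - 5*l + 6) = (l - 2)*(l + 3)*(l - 3)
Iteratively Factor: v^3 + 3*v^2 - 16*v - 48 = (v + 3)*(v^2 - 16) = (v + 3)*(v + 4)*(v - 4)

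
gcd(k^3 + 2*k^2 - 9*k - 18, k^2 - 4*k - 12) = k + 2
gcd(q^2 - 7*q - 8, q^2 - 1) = q + 1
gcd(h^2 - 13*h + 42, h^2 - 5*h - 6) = h - 6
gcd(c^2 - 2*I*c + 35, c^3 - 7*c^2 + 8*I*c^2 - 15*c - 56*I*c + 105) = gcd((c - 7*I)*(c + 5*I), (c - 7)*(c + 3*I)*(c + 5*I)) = c + 5*I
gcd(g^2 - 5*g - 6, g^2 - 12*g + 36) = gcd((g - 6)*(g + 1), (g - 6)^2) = g - 6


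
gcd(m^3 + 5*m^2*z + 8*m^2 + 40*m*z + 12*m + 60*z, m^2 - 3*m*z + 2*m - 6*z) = m + 2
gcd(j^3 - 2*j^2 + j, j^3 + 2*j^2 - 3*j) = j^2 - j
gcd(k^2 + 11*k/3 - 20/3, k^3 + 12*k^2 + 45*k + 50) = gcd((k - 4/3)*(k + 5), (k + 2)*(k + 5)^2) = k + 5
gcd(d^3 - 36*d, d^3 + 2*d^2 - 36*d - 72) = d^2 - 36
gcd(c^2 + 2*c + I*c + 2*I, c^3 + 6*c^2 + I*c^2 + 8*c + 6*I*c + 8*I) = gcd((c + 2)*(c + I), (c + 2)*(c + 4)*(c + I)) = c^2 + c*(2 + I) + 2*I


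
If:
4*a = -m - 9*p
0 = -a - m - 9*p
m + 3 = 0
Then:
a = 0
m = -3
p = 1/3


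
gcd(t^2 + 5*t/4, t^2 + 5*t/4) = t^2 + 5*t/4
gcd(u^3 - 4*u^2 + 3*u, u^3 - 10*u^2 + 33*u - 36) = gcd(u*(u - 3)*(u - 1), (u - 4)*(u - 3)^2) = u - 3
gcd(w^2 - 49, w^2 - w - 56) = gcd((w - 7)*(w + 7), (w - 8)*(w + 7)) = w + 7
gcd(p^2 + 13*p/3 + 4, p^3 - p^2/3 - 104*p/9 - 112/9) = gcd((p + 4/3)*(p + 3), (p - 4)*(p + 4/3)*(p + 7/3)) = p + 4/3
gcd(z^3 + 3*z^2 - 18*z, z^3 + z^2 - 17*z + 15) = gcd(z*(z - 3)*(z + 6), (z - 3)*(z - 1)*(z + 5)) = z - 3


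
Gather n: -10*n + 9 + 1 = 10 - 10*n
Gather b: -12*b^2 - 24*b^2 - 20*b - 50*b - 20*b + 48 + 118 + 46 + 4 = -36*b^2 - 90*b + 216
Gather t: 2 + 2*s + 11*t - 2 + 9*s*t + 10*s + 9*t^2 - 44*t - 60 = 12*s + 9*t^2 + t*(9*s - 33) - 60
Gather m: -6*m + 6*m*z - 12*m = m*(6*z - 18)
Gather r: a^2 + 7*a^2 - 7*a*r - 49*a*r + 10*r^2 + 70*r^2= 8*a^2 - 56*a*r + 80*r^2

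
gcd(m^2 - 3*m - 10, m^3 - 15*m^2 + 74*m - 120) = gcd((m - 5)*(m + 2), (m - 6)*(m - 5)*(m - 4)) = m - 5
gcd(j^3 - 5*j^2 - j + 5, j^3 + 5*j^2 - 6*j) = j - 1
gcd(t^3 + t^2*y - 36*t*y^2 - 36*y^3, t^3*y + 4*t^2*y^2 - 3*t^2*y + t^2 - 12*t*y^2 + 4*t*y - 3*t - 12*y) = 1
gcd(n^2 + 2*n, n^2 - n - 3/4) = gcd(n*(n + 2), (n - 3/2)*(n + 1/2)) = 1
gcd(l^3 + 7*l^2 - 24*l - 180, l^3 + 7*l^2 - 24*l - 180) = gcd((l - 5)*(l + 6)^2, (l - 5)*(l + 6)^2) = l^3 + 7*l^2 - 24*l - 180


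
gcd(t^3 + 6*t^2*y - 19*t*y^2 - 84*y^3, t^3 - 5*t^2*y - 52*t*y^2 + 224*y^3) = -t^2 - 3*t*y + 28*y^2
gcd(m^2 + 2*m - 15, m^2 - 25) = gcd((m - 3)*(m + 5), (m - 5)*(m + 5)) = m + 5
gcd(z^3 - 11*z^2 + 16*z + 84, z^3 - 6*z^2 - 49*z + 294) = z^2 - 13*z + 42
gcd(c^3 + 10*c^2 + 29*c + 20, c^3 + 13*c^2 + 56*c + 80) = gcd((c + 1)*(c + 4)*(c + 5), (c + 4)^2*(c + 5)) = c^2 + 9*c + 20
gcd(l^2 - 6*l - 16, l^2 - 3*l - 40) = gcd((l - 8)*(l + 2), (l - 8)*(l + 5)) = l - 8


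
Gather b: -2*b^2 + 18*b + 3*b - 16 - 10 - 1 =-2*b^2 + 21*b - 27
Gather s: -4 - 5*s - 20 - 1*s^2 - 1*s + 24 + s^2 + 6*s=0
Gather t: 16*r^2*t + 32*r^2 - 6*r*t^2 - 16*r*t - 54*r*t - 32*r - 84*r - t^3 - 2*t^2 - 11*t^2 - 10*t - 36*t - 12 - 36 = 32*r^2 - 116*r - t^3 + t^2*(-6*r - 13) + t*(16*r^2 - 70*r - 46) - 48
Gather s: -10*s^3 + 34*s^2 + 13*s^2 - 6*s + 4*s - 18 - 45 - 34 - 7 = -10*s^3 + 47*s^2 - 2*s - 104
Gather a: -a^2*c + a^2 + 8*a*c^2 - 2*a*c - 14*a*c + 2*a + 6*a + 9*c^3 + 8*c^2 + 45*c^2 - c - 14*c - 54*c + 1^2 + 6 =a^2*(1 - c) + a*(8*c^2 - 16*c + 8) + 9*c^3 + 53*c^2 - 69*c + 7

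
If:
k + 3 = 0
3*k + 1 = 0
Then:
No Solution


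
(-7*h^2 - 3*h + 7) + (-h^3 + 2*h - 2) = -h^3 - 7*h^2 - h + 5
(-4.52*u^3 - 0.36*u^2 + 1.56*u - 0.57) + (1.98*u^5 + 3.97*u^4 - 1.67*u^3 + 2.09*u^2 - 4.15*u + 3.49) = 1.98*u^5 + 3.97*u^4 - 6.19*u^3 + 1.73*u^2 - 2.59*u + 2.92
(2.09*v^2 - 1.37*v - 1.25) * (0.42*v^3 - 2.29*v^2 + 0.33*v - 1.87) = 0.8778*v^5 - 5.3615*v^4 + 3.302*v^3 - 1.4979*v^2 + 2.1494*v + 2.3375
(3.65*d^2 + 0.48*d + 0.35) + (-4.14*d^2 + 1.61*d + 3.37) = -0.49*d^2 + 2.09*d + 3.72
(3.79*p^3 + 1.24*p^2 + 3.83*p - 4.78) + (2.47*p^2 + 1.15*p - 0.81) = 3.79*p^3 + 3.71*p^2 + 4.98*p - 5.59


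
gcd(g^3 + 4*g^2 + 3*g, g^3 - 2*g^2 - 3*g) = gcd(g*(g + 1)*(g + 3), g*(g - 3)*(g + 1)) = g^2 + g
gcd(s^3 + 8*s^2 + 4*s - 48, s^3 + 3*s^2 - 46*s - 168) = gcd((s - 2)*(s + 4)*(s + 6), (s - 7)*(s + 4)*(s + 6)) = s^2 + 10*s + 24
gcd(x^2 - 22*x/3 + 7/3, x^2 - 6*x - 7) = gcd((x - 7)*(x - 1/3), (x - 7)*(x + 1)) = x - 7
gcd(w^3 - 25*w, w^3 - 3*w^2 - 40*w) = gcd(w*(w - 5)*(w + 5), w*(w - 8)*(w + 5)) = w^2 + 5*w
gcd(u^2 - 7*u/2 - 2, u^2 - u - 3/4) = u + 1/2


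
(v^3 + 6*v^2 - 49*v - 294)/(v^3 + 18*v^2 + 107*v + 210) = (v - 7)/(v + 5)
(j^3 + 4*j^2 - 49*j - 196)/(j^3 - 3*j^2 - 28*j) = (j + 7)/j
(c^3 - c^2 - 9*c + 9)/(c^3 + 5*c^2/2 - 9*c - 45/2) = 2*(c - 1)/(2*c + 5)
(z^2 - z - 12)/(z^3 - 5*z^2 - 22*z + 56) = (z^2 - z - 12)/(z^3 - 5*z^2 - 22*z + 56)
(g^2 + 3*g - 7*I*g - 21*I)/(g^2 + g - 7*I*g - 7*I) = (g + 3)/(g + 1)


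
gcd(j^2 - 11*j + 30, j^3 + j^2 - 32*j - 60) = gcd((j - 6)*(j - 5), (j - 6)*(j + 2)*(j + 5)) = j - 6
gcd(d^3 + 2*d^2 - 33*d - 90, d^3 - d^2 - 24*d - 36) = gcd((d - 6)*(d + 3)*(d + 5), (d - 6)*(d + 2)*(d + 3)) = d^2 - 3*d - 18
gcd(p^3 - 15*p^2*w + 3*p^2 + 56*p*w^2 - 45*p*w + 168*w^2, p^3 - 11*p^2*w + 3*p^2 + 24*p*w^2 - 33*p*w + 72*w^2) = p^2 - 8*p*w + 3*p - 24*w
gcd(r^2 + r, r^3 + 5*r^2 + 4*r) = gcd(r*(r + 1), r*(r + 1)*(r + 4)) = r^2 + r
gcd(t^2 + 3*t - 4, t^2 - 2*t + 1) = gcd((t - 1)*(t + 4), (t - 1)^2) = t - 1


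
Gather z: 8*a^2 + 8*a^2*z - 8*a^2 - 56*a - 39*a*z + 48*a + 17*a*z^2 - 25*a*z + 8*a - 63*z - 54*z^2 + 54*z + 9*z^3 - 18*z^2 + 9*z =9*z^3 + z^2*(17*a - 72) + z*(8*a^2 - 64*a)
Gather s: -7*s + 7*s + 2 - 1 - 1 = 0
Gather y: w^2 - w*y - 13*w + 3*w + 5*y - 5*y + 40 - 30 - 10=w^2 - w*y - 10*w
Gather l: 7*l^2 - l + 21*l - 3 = 7*l^2 + 20*l - 3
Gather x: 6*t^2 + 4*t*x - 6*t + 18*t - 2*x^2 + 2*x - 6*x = 6*t^2 + 12*t - 2*x^2 + x*(4*t - 4)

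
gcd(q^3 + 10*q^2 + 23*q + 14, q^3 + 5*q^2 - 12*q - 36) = q + 2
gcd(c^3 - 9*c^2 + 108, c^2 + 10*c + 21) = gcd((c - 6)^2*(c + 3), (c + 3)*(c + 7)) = c + 3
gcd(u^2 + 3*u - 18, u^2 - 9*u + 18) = u - 3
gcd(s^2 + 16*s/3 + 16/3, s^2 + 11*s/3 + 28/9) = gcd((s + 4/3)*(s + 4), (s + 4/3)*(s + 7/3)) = s + 4/3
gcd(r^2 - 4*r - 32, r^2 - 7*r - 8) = r - 8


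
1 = 1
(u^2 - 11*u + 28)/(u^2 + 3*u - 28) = (u - 7)/(u + 7)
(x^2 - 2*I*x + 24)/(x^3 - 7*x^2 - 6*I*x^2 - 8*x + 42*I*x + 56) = (x^2 - 2*I*x + 24)/(x^3 + x^2*(-7 - 6*I) + x*(-8 + 42*I) + 56)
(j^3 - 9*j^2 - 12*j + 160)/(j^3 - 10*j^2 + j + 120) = (j + 4)/(j + 3)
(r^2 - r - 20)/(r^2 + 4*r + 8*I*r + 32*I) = (r - 5)/(r + 8*I)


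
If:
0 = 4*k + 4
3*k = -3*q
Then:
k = -1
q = 1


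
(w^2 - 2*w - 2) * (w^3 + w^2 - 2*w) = w^5 - w^4 - 6*w^3 + 2*w^2 + 4*w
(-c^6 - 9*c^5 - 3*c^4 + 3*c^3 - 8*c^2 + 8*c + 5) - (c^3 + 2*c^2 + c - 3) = -c^6 - 9*c^5 - 3*c^4 + 2*c^3 - 10*c^2 + 7*c + 8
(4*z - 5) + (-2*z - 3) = 2*z - 8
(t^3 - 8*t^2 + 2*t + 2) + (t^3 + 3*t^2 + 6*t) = 2*t^3 - 5*t^2 + 8*t + 2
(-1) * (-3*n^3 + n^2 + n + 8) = 3*n^3 - n^2 - n - 8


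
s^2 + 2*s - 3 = (s - 1)*(s + 3)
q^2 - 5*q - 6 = (q - 6)*(q + 1)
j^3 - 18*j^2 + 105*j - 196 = (j - 7)^2*(j - 4)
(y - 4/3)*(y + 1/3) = y^2 - y - 4/9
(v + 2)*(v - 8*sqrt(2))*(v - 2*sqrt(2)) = v^3 - 10*sqrt(2)*v^2 + 2*v^2 - 20*sqrt(2)*v + 32*v + 64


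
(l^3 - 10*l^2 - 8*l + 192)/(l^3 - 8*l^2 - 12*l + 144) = (l - 8)/(l - 6)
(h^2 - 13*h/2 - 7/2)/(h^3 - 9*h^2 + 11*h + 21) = (h + 1/2)/(h^2 - 2*h - 3)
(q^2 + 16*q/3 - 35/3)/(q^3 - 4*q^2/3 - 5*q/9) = 3*(q + 7)/(q*(3*q + 1))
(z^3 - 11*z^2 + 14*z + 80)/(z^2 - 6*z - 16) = z - 5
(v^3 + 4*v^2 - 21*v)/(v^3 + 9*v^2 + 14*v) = (v - 3)/(v + 2)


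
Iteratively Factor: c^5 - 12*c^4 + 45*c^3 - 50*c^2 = (c - 5)*(c^4 - 7*c^3 + 10*c^2) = c*(c - 5)*(c^3 - 7*c^2 + 10*c) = c*(c - 5)^2*(c^2 - 2*c) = c^2*(c - 5)^2*(c - 2)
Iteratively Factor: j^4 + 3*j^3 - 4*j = (j + 2)*(j^3 + j^2 - 2*j) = (j - 1)*(j + 2)*(j^2 + 2*j) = j*(j - 1)*(j + 2)*(j + 2)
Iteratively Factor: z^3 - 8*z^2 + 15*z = (z)*(z^2 - 8*z + 15) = z*(z - 3)*(z - 5)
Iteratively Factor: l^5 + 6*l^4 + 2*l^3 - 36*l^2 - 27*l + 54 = (l - 2)*(l^4 + 8*l^3 + 18*l^2 - 27) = (l - 2)*(l + 3)*(l^3 + 5*l^2 + 3*l - 9) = (l - 2)*(l - 1)*(l + 3)*(l^2 + 6*l + 9) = (l - 2)*(l - 1)*(l + 3)^2*(l + 3)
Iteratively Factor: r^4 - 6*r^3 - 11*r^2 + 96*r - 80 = (r - 5)*(r^3 - r^2 - 16*r + 16) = (r - 5)*(r + 4)*(r^2 - 5*r + 4) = (r - 5)*(r - 1)*(r + 4)*(r - 4)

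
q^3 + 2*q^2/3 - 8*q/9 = q*(q - 2/3)*(q + 4/3)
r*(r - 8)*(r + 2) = r^3 - 6*r^2 - 16*r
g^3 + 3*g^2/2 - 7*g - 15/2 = (g - 5/2)*(g + 1)*(g + 3)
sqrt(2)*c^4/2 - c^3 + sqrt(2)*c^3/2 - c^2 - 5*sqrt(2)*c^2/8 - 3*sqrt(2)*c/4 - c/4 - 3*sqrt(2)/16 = (c + 1/2)^2*(c - 3*sqrt(2)/2)*(sqrt(2)*c/2 + 1/2)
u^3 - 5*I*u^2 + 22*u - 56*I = (u - 7*I)*(u - 2*I)*(u + 4*I)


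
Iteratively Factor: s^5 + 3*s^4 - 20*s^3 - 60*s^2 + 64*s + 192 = (s + 2)*(s^4 + s^3 - 22*s^2 - 16*s + 96) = (s + 2)*(s + 4)*(s^3 - 3*s^2 - 10*s + 24) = (s - 2)*(s + 2)*(s + 4)*(s^2 - s - 12) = (s - 4)*(s - 2)*(s + 2)*(s + 4)*(s + 3)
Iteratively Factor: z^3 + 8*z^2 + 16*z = (z + 4)*(z^2 + 4*z) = z*(z + 4)*(z + 4)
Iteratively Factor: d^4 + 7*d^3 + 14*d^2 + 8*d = (d + 4)*(d^3 + 3*d^2 + 2*d) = (d + 2)*(d + 4)*(d^2 + d) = (d + 1)*(d + 2)*(d + 4)*(d)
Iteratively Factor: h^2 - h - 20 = (h + 4)*(h - 5)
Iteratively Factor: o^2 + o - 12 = (o + 4)*(o - 3)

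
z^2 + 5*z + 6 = (z + 2)*(z + 3)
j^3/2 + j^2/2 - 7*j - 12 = (j/2 + 1)*(j - 4)*(j + 3)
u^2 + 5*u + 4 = (u + 1)*(u + 4)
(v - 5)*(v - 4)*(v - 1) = v^3 - 10*v^2 + 29*v - 20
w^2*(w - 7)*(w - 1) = w^4 - 8*w^3 + 7*w^2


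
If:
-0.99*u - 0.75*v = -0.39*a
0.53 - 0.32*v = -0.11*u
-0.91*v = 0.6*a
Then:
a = -1.71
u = -1.53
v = 1.13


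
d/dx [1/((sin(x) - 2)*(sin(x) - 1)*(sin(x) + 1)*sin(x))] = 2*(-2*sin(x)^3 + 3*sin(x)^2 + sin(x) - 1)/((sin(x) - 2)^2*sin(x)^2*cos(x)^3)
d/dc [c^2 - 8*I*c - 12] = 2*c - 8*I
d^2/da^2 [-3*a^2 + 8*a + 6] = -6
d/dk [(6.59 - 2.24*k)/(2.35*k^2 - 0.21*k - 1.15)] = (5.264*k^2 - 30.973*k + 3.9599)/(5.5225*k^4 - 0.987*k^3 - 5.3609*k^2 + 0.483*k + 1.3225)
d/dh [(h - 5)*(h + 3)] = 2*h - 2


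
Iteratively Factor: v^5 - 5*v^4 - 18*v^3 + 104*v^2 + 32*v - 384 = (v - 4)*(v^4 - v^3 - 22*v^2 + 16*v + 96) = (v - 4)*(v + 4)*(v^3 - 5*v^2 - 2*v + 24) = (v - 4)^2*(v + 4)*(v^2 - v - 6) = (v - 4)^2*(v + 2)*(v + 4)*(v - 3)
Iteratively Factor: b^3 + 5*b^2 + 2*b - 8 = (b + 2)*(b^2 + 3*b - 4) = (b + 2)*(b + 4)*(b - 1)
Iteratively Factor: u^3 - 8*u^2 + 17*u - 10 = (u - 5)*(u^2 - 3*u + 2) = (u - 5)*(u - 1)*(u - 2)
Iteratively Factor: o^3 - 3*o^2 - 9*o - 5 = (o - 5)*(o^2 + 2*o + 1) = (o - 5)*(o + 1)*(o + 1)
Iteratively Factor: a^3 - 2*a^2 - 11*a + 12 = (a - 1)*(a^2 - a - 12) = (a - 4)*(a - 1)*(a + 3)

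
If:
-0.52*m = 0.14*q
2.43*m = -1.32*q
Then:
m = 0.00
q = 0.00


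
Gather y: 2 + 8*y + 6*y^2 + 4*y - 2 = 6*y^2 + 12*y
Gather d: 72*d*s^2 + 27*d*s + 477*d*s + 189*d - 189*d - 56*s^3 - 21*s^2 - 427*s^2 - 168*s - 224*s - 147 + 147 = d*(72*s^2 + 504*s) - 56*s^3 - 448*s^2 - 392*s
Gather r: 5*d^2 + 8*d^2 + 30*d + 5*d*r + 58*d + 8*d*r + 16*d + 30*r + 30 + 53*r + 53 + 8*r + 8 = 13*d^2 + 104*d + r*(13*d + 91) + 91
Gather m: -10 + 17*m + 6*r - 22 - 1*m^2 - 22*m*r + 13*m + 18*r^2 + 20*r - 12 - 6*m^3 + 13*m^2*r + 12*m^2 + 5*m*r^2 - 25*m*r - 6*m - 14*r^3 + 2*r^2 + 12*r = -6*m^3 + m^2*(13*r + 11) + m*(5*r^2 - 47*r + 24) - 14*r^3 + 20*r^2 + 38*r - 44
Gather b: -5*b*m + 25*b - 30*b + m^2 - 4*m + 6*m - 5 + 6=b*(-5*m - 5) + m^2 + 2*m + 1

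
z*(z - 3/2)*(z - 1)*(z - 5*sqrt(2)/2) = z^4 - 5*sqrt(2)*z^3/2 - 5*z^3/2 + 3*z^2/2 + 25*sqrt(2)*z^2/4 - 15*sqrt(2)*z/4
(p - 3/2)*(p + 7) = p^2 + 11*p/2 - 21/2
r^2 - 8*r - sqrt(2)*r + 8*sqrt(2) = (r - 8)*(r - sqrt(2))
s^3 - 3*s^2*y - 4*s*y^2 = s*(s - 4*y)*(s + y)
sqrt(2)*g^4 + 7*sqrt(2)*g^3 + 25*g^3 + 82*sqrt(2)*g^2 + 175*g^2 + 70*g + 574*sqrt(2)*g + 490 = (g + 7)*(g + 5*sqrt(2))*(g + 7*sqrt(2))*(sqrt(2)*g + 1)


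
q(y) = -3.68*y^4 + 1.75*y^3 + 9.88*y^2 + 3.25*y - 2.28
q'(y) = -14.72*y^3 + 5.25*y^2 + 19.76*y + 3.25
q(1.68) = 10.05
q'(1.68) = -18.53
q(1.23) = 11.50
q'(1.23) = 8.11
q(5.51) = -2783.65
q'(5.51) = -2190.90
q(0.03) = -2.17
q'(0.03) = 3.85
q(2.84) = -112.67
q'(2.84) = -235.47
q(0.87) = 7.07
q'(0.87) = 14.72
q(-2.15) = -59.62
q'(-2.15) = 131.33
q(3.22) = -226.56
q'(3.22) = -370.13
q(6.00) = -4018.38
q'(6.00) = -2868.71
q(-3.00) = -268.44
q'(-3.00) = 388.66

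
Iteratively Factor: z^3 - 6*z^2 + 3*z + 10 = (z - 5)*(z^2 - z - 2) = (z - 5)*(z - 2)*(z + 1)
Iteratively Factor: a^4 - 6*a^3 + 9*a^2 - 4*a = (a - 1)*(a^3 - 5*a^2 + 4*a) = a*(a - 1)*(a^2 - 5*a + 4) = a*(a - 4)*(a - 1)*(a - 1)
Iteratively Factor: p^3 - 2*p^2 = (p)*(p^2 - 2*p) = p*(p - 2)*(p)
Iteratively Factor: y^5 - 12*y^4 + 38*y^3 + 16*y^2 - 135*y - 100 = (y + 1)*(y^4 - 13*y^3 + 51*y^2 - 35*y - 100) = (y + 1)^2*(y^3 - 14*y^2 + 65*y - 100) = (y - 5)*(y + 1)^2*(y^2 - 9*y + 20) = (y - 5)^2*(y + 1)^2*(y - 4)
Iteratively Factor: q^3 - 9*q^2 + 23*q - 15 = (q - 1)*(q^2 - 8*q + 15) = (q - 5)*(q - 1)*(q - 3)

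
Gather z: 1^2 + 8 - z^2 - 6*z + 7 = -z^2 - 6*z + 16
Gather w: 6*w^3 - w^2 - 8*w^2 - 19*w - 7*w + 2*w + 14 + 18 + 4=6*w^3 - 9*w^2 - 24*w + 36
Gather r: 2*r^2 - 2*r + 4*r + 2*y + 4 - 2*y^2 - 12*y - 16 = 2*r^2 + 2*r - 2*y^2 - 10*y - 12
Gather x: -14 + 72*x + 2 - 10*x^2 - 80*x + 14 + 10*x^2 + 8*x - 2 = 0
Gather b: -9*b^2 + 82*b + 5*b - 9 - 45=-9*b^2 + 87*b - 54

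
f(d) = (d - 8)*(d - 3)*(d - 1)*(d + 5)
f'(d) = (d - 8)*(d - 3)*(d - 1) + (d - 8)*(d - 3)*(d + 5) + (d - 8)*(d - 1)*(d + 5) + (d - 3)*(d - 1)*(d + 5) = 4*d^3 - 21*d^2 - 50*d + 151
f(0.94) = -5.18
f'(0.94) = 88.77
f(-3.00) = -528.00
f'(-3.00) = 4.00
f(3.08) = -6.61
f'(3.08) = -85.34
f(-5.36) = 255.72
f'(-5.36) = -800.28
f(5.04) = -244.93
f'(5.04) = -122.34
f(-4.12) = -388.81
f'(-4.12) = -279.20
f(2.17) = 40.59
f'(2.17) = -15.51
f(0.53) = -47.96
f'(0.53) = 119.20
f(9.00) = 672.00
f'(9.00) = 916.00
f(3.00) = 0.00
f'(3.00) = -80.00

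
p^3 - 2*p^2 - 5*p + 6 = (p - 3)*(p - 1)*(p + 2)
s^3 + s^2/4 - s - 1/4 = (s - 1)*(s + 1/4)*(s + 1)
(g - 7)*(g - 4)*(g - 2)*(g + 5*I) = g^4 - 13*g^3 + 5*I*g^3 + 50*g^2 - 65*I*g^2 - 56*g + 250*I*g - 280*I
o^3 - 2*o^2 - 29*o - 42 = (o - 7)*(o + 2)*(o + 3)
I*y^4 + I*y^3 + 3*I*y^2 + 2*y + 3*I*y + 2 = (y + 1)*(y - I)*(y + 2*I)*(I*y + 1)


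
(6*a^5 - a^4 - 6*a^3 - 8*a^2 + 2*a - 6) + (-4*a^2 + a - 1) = 6*a^5 - a^4 - 6*a^3 - 12*a^2 + 3*a - 7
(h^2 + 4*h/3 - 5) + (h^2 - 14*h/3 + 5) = 2*h^2 - 10*h/3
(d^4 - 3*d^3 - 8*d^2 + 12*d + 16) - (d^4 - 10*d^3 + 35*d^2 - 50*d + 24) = 7*d^3 - 43*d^2 + 62*d - 8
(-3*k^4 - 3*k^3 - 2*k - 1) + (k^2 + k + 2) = -3*k^4 - 3*k^3 + k^2 - k + 1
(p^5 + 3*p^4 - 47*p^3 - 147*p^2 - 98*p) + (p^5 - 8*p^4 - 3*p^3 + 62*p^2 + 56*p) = 2*p^5 - 5*p^4 - 50*p^3 - 85*p^2 - 42*p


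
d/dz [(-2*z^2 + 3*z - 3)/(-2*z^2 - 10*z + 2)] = (13*z^2 - 10*z - 12)/(2*(z^4 + 10*z^3 + 23*z^2 - 10*z + 1))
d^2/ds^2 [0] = 0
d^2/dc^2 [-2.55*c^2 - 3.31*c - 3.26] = -5.10000000000000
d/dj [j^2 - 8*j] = 2*j - 8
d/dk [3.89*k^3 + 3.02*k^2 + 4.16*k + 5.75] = 11.67*k^2 + 6.04*k + 4.16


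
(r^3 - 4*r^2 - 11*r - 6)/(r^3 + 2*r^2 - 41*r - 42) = (r + 1)/(r + 7)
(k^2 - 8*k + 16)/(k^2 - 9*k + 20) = (k - 4)/(k - 5)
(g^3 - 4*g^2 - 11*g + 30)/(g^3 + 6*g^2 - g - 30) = (g - 5)/(g + 5)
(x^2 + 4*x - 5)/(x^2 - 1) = (x + 5)/(x + 1)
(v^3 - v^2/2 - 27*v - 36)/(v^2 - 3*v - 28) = (v^2 - 9*v/2 - 9)/(v - 7)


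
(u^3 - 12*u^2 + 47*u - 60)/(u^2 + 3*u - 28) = (u^2 - 8*u + 15)/(u + 7)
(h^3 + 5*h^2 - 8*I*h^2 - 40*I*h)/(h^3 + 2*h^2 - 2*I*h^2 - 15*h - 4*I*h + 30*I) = h*(h - 8*I)/(h^2 - h*(3 + 2*I) + 6*I)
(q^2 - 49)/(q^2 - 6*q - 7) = (q + 7)/(q + 1)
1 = 1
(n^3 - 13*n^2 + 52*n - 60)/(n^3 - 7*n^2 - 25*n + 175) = (n^2 - 8*n + 12)/(n^2 - 2*n - 35)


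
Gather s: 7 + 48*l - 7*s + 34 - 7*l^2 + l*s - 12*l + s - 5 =-7*l^2 + 36*l + s*(l - 6) + 36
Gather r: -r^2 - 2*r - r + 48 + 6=-r^2 - 3*r + 54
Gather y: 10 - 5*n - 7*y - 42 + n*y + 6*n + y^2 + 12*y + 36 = n + y^2 + y*(n + 5) + 4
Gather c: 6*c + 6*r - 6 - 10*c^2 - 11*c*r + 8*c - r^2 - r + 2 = -10*c^2 + c*(14 - 11*r) - r^2 + 5*r - 4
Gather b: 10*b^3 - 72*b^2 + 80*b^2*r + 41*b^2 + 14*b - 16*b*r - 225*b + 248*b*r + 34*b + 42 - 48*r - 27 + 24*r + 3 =10*b^3 + b^2*(80*r - 31) + b*(232*r - 177) - 24*r + 18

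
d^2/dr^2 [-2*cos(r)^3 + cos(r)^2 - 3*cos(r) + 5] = 18*cos(r)^3 - 4*cos(r)^2 - 9*cos(r) + 2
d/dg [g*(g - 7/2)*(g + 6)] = 3*g^2 + 5*g - 21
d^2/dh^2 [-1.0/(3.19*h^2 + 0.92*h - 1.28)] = (20.3522*h^2 + 5.8696*h - 1.0*(6.38*h + 0.92)*(12.76*h + 1.84) - 8.1664)/(3.19*h^2 + 0.92*h - 1.28)^3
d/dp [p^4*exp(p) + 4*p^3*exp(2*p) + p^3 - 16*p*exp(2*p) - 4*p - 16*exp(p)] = p^4*exp(p) + 8*p^3*exp(2*p) + 4*p^3*exp(p) + 12*p^2*exp(2*p) + 3*p^2 - 32*p*exp(2*p) - 16*exp(2*p) - 16*exp(p) - 4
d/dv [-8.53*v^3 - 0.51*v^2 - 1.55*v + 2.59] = -25.59*v^2 - 1.02*v - 1.55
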